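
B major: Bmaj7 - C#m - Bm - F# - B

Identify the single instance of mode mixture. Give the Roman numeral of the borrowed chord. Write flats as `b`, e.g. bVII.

The diatonic triads in B major are B, C#m, D#m, E, F#, G#m, A#dim. Of the given chords, Bmaj7, C#m, F# and B are diatonic. Bm (B–D–F#) is not: scale degree 1 in B major carries B (I). In B minor the chord on that degree is Bm, so here it functions as i, borrowed from the parallel minor.

i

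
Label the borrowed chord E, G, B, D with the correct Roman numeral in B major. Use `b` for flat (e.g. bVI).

E is scale degree 4 in B major. E–G–B–D is a minor-seventh chord — the form found in B minor, not the diatonic IV (E). Borrowed into B major it is written iv7.

iv7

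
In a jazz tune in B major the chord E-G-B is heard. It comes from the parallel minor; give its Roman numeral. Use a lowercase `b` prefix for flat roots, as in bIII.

iv

E is scale degree 4 in B major. The diatonic chord on degree 4 would be E (IV), but E–G–B is the minor chord from B minor. As a borrowed chord it is labeled iv.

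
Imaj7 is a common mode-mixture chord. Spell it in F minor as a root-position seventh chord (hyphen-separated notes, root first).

F-A-C-E

Imaj7 is built on scale degree 1, which is F in both F minor and its parallel. Building the major-seventh chord from the parallel major on F: F–A–C–E.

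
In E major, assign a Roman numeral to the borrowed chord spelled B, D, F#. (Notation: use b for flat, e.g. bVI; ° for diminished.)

B is scale degree 5 in E major. The diatonic chord on degree 5 would be B (V), but B–D–F# is the minor chord from E minor. As a borrowed chord it is labeled v.

v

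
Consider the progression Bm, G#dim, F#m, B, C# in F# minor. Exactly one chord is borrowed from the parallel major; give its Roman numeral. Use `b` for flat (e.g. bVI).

F# minor has the diatonic set F#m, G#dim, A, Bm, C#, D, E (with V from harmonic minor). Bm, G#dim, F#m and C# all belong to that set. B (B–D#–F#) doesn't fit — on degree 4 F# minor would have Bm (iv). B is the degree-4 chord of F# major, so it is the borrowed IV.

IV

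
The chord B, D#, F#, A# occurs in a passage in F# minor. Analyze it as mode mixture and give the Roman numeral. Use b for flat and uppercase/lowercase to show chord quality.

IVmaj7

The root B is the diatonic 4th degree of F# minor; the borrowing shows in the chord quality. The diatonic chord on degree 4 would be Bm (iv), but B–D#–F#–A# is the major-seventh chord from F# major. As a borrowed chord it is labeled IVmaj7.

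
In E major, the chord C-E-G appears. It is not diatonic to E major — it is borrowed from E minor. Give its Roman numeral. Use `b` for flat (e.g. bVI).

bVI

The root C is the lowered 6th scale degree — diatonically E major has C# there. The diatonic chord on degree 6 would be C#m (vi), but C–E–G is the major chord from E minor. As a borrowed chord it is labeled bVI.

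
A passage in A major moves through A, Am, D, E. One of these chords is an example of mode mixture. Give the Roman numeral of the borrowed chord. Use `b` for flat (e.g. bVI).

The diatonic triads in A major are A, Bm, C#m, D, E, F#m, G#dim. A, D and E all belong to that set. But Am (A–C–E) is foreign: the diatonic I on degree 1 is A, whereas Am comes from A minor. It is labeled i.

i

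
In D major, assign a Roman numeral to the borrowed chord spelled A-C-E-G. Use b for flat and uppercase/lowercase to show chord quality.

v7

A is scale degree 5 in D major. The diatonic chord on degree 5 would be A (V), but A–C–E–G is the minor-seventh chord from D minor. As a borrowed chord it is labeled v7.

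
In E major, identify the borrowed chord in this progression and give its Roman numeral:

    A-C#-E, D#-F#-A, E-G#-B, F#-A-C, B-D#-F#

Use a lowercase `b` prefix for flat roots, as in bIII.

E major has the diatonic set E, F#m, G#m, A, B, C#m, D#dim. A–C#–E = A, D#–F#–A = D#dim, E–G#–B = E and B–D#–F# = B all belong to that set. F#–A–C is not: scale degree 2 in E major carries F#m (ii). In E minor the chord on that degree is F#dim, so here it functions as ii°, borrowed from the parallel minor.

ii°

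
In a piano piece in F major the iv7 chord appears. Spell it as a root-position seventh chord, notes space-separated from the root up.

The root, Bb, is scale degree 4 — the same note in F major and F minor; only the chord quality changes. Stacking thirds in F minor on Bb gives Bb–Db–F–Ab.

Bb Db F Ab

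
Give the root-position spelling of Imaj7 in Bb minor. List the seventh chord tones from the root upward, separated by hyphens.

Bb-D-F-A

The root, Bb, is scale degree 1 — the same note in Bb minor and Bb major; only the chord quality changes. Building the major-seventh chord from the parallel major on Bb: Bb–D–F–A.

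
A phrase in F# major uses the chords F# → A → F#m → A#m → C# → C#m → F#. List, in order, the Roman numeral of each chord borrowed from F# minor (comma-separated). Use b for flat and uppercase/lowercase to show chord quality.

F# major has the diatonic set F#, G#m, A#m, B, C#, D#m, E#dim. F#, A#m and C# are all diatonic. A (A–C#–E) doesn't fit — on degree 3 F# major would have A#m (iii). A is the degree-3 chord of F# minor, so it is the borrowed bIII. F#m (F#–A–C#) doesn't fit — on degree 1 F# major would have F# (I). F#m is the degree-1 chord of F# minor, so it is the borrowed i. But C#m (C#–E–G#) is foreign: the diatonic V on degree 5 is C#, whereas C#m comes from F# minor. It is labeled v.

bIII, i, v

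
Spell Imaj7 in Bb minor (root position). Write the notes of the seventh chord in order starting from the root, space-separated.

Bb D F A

The root, Bb, is scale degree 1 — the same note in Bb minor and Bb major; only the chord quality changes. In Bb major the chord on Bb is Bb–D–F–A.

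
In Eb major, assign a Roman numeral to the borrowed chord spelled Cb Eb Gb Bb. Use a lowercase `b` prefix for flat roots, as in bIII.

In Eb major scale degree 6 is C; Cb is its lowered form, from Eb minor. Diatonically Eb major has Cm (vi) on that degree; Cb–Eb–Gb–Bb is instead the major-seventh chord native to Eb minor, so it takes the label bVImaj7.

bVImaj7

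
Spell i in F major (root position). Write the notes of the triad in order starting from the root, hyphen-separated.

F-Ab-C

The root, F, is scale degree 1 — the same note in F major and F minor; only the chord quality changes. Building the minor chord from the parallel minor on F: F–Ab–C.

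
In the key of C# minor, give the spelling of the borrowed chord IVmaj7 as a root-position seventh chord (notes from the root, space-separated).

IVmaj7 is built on scale degree 4, which is F# in both C# minor and its parallel. In C# major the chord on F# is F#–A#–C#–E#.

F# A# C# E#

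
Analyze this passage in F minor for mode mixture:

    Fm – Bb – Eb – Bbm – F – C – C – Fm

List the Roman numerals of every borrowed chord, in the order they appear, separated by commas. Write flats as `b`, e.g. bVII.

F minor has the diatonic set Fm, Gdim, Ab, Bbm, C, Db, Eb (with V from harmonic minor). Of the given chords, Fm, Eb, Bbm and C are diatonic. Bb (Bb–D–F) doesn't fit — on degree 4 F minor would have Bbm (iv). Bb is the degree-4 chord of F major, so it is the borrowed IV. F (F–A–C) doesn't fit — on degree 1 F minor would have Fm (i). F is the degree-1 chord of F major, so it is the borrowed I.

IV, I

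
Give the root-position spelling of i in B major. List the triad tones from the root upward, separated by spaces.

i is built on scale degree 1, which is B in both B major and its parallel. Stacking thirds in B minor on B gives B–D–F#.

B D F#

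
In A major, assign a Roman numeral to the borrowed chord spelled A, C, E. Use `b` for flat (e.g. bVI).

A is scale degree 1 in A major. Diatonically A major has A (I) on that degree; A–C–E is instead the minor chord native to A minor, so it takes the label i.

i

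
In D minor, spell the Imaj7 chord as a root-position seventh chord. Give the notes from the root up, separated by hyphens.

D-F#-A-C#

Imaj7 is built on scale degree 1, which is D in both D minor and its parallel. Building the major-seventh chord from the parallel major on D: D–F#–A–C#.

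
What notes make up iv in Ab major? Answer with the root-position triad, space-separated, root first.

The root, Db, is scale degree 4 — the same note in Ab major and Ab minor; only the chord quality changes. Building the minor chord from the parallel minor on Db: Db–Fb–Ab.

Db Fb Ab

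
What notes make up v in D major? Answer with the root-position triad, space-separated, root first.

v is built on scale degree 5, which is A in both D major and its parallel. In D minor the chord on A is A–C–E.

A C E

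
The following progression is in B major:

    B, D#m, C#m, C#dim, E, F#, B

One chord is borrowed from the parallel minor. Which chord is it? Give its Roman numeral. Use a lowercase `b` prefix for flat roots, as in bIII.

In B major the diatonic chords are B, C#m, D#m, E, F#, G#m, A#dim. B, D#m, C#m, E and F# are all diatonic. C#dim (C#–E–G) doesn't fit — on degree 2 B major would have C#m (ii). C#dim is the degree-2 chord of B minor, so it is the borrowed ii°.

ii°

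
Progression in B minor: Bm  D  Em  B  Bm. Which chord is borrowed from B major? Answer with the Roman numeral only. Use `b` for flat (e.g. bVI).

I

B minor has the diatonic set Bm, C#dim, D, Em, F#, G, A (with V from harmonic minor). Bm, D and Em are all diatonic. B (B–D#–F#) doesn't fit — on degree 1 B minor would have Bm (i). B is the degree-1 chord of B major, so it is the borrowed I.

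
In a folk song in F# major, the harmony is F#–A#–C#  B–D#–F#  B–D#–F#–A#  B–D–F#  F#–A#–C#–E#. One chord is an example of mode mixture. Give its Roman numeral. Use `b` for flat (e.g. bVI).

In F# major the diatonic chords are F#, G#m, A#m, B, C#, D#m, E#dim. F#–A#–C# = F#, B–D#–F# = B, B–D#–F#–A# = Bmaj7 and F#–A#–C#–E# = F#maj7 are all diatonic. But B–D–F# is foreign: the diatonic IV on degree 4 is B, whereas Bm comes from F# minor. It is labeled iv.

iv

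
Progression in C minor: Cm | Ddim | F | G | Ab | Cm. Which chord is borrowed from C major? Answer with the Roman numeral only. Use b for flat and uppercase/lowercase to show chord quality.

IV

The diatonic triads in C minor (with V from harmonic minor) are Cm, Ddim, Eb, Fm, G, Ab, Bb. Cm, Ddim, G and Ab all belong to that set. F (F–A–C) doesn't fit — on degree 4 C minor would have Fm (iv). F is the degree-4 chord of C major, so it is the borrowed IV.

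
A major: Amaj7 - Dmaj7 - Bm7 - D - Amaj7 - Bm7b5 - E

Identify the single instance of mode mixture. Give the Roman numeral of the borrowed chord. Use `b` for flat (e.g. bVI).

In A major the diatonic chords are A, Bm, C#m, D, E, F#m, G#dim. Of the given chords, Amaj7, Dmaj7, Bm7, D and E are diatonic. Bm7b5 (B–D–F–A) is not: scale degree 2 in A major carries Bm (ii). In A minor the chord on that degree is Bm7b5, so here it functions as iiø7, borrowed from the parallel minor.

iiø7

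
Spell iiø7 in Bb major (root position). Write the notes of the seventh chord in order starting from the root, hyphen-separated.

C-Eb-Gb-Bb

The root, C, is scale degree 2 — the same note in Bb major and Bb minor; only the chord quality changes. Stacking thirds in Bb minor on C gives C–Eb–Gb–Bb.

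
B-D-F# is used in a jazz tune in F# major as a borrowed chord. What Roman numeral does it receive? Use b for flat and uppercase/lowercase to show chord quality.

B is scale degree 4 in F# major. B–D–F# is a minor chord — the form found in F# minor, not the diatonic IV (B). Borrowed into F# major it is written iv.

iv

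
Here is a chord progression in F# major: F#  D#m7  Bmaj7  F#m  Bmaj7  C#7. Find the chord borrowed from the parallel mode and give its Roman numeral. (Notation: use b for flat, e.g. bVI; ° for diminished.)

i

The diatonic triads in F# major are F#, G#m, A#m, B, C#, D#m, E#dim. Of the given chords, F#, D#m7, Bmaj7 and C#7 are diatonic. F#m (F#–A–C#) is not: scale degree 1 in F# major carries F# (I). In F# minor the chord on that degree is F#m, so here it functions as i, borrowed from the parallel minor.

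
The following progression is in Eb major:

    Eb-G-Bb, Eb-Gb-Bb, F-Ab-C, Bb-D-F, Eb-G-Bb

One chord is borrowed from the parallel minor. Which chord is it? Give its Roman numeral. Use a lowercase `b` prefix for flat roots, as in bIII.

i

Eb major has the diatonic set Eb, Fm, Gm, Ab, Bb, Cm, Ddim. Of the given chords, Eb–G–Bb = Eb, F–Ab–C = Fm and Bb–D–F = Bb are diatonic. But Eb–Gb–Bb is foreign: the diatonic I on degree 1 is Eb, whereas Ebm comes from Eb minor. It is labeled i.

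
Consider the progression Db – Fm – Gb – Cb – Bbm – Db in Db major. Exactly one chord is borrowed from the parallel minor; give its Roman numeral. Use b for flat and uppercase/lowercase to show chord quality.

In Db major the diatonic chords are Db, Ebm, Fm, Gb, Ab, Bbm, Cdim. Of the given chords, Db, Fm, Gb and Bbm are diatonic. But Cb (Cb–Eb–Gb) is foreign: the diatonic vii° on degree 7 is Cdim, whereas Cb comes from Db minor. It is labeled bVII.

bVII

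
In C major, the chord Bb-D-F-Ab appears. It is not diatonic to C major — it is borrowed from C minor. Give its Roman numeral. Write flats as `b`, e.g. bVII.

bVII7

In C major scale degree 7 is B; Bb is its lowered form, from C minor. Diatonically C major has Bdim (vii°) on that degree; Bb–D–F–Ab is instead the dominant-seventh chord native to C minor, so it takes the label bVII7.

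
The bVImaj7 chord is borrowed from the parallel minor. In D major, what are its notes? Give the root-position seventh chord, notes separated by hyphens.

Bb-D-F-A

Scale degree 6 in D major is B. bVImaj7 uses the lowered form, Bb, taken from D minor. Building the major-seventh chord from the parallel minor on Bb: Bb–D–F–A.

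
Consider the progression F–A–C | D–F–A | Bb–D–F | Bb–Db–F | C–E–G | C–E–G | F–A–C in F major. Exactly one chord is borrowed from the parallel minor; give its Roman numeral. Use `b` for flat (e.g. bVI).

iv

The diatonic triads in F major are F, Gm, Am, Bb, C, Dm, Edim. F–A–C = F, D–F–A = Dm, Bb–D–F = Bb and C–E–G = C all belong to that set. Bb–Db–F doesn't fit — on degree 4 F major would have Bb (IV). Bbm is the degree-4 chord of F minor, so it is the borrowed iv.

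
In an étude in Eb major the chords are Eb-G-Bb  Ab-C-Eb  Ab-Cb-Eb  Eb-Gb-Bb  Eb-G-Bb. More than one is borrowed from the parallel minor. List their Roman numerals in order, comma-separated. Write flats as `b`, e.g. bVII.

iv, i

In Eb major the diatonic chords are Eb, Fm, Gm, Ab, Bb, Cm, Ddim. Eb–G–Bb = Eb and Ab–C–Eb = Ab are both diatonic. But Ab–Cb–Eb is foreign: the diatonic IV on degree 4 is Ab, whereas Abm comes from Eb minor. It is labeled iv. Eb–Gb–Bb is not: scale degree 1 in Eb major carries Eb (I). In Eb minor the chord on that degree is Ebm, so here it functions as i, borrowed from the parallel minor.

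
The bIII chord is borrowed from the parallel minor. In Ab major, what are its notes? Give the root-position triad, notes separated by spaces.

Cb Eb Gb

bIII is built on the lowered scale degree 3. In Ab major degree 3 is C; lowered it becomes Cb. Stacking thirds in Ab minor on Cb gives Cb–Eb–Gb.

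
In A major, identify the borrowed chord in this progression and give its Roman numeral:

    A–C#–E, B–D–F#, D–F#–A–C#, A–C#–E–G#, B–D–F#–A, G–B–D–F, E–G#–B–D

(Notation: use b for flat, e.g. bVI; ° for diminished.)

bVII7

In A major the diatonic chords are A, Bm, C#m, D, E, F#m, G#dim. A–C#–E = A, B–D–F# = Bm, D–F#–A–C# = Dmaj7, A–C#–E–G# = Amaj7, B–D–F#–A = Bm7 and E–G#–B–D = E7 all belong to that set. G–B–D–F doesn't fit — on degree 7 A major would have G#dim (vii°). G7 is the degree-7 chord of A minor, so it is the borrowed bVII7.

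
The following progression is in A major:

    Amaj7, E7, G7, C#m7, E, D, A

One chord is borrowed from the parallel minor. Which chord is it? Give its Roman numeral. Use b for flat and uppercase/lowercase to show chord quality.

A major has the diatonic set A, Bm, C#m, D, E, F#m, G#dim. Amaj7, E7, C#m7, E, D and A all belong to that set. G7 (G–B–D–F) is not: scale degree 7 in A major carries G#dim (vii°). In A minor the chord on that degree is G7, so here it functions as bVII7, borrowed from the parallel minor.

bVII7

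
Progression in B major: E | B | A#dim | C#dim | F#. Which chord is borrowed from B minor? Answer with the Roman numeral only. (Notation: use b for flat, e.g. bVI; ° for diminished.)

B major has the diatonic set B, C#m, D#m, E, F#, G#m, A#dim. E, B, A#dim and F# are all diatonic. C#dim (C#–E–G) is not: scale degree 2 in B major carries C#m (ii). In B minor the chord on that degree is C#dim, so here it functions as ii°, borrowed from the parallel minor.

ii°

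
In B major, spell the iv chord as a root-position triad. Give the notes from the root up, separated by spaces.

iv is built on scale degree 4, which is E in both B major and its parallel. In B minor the chord on E is E–G–B.

E G B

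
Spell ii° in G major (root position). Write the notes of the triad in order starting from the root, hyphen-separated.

The root, A, is scale degree 2 — the same note in G major and G minor; only the chord quality changes. Stacking thirds in G minor on A gives A–C–Eb.

A-C-Eb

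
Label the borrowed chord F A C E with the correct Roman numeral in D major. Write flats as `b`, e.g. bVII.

bIIImaj7

In D major scale degree 3 is F#; F is its lowered form, from D minor. F–A–C–E is a major-seventh chord — the form found in D minor, not the diatonic iii (F#m). Borrowed into D major it is written bIIImaj7.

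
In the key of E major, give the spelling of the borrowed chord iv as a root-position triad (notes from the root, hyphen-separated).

The root, A, is scale degree 4 — the same note in E major and E minor; only the chord quality changes. Stacking thirds in E minor on A gives A–C–E.

A-C-E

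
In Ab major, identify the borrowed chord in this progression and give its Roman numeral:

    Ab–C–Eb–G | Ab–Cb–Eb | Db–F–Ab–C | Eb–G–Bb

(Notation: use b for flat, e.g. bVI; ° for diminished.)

i

Ab major has the diatonic set Ab, Bbm, Cm, Db, Eb, Fm, Gdim. Ab–C–Eb–G = Abmaj7, Db–F–Ab–C = Dbmaj7 and Eb–G–Bb = Eb are all diatonic. But Ab–Cb–Eb is foreign: the diatonic I on degree 1 is Ab, whereas Abm comes from Ab minor. It is labeled i.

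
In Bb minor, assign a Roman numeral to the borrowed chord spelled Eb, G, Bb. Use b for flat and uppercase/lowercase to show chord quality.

The root Eb is the diatonic 4th degree of Bb minor; the borrowing shows in the chord quality. Eb–G–Bb is a major chord — the form found in Bb major, not the diatonic iv (Ebm). Borrowed into Bb minor it is written IV.

IV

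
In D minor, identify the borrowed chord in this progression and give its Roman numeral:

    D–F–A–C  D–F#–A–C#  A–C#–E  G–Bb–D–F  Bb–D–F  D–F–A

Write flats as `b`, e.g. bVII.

The diatonic triads in D minor (with V from harmonic minor) are Dm, Edim, F, Gm, A, Bb, C. Of the given chords, D–F–A–C = Dm7, A–C#–E = A, G–Bb–D–F = Gm7, Bb–D–F = Bb and D–F–A = Dm are diatonic. D–F#–A–C# is not: scale degree 1 in D minor carries Dm (i). In D major the chord on that degree is Dmaj7, so here it functions as Imaj7, borrowed from the parallel major.

Imaj7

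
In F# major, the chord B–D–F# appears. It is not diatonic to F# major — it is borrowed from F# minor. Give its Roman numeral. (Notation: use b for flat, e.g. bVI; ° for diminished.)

The root B is the diatonic 4th degree of F# major; the borrowing shows in the chord quality. B–D–F# is a minor chord — the form found in F# minor, not the diatonic IV (B). Borrowed into F# major it is written iv.

iv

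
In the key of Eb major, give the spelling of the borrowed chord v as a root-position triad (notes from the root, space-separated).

Bb Db F

The root, Bb, is scale degree 5 — the same note in Eb major and Eb minor; only the chord quality changes. In Eb minor the chord on Bb is Bb–Db–F.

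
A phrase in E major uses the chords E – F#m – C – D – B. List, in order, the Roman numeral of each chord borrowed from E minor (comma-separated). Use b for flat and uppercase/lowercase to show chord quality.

The diatonic triads in E major are E, F#m, G#m, A, B, C#m, D#dim. E, F#m and B are all diatonic. But C (C–E–G) is foreign: the diatonic vi on degree 6 is C#m, whereas C comes from E minor. It is labeled bVI. But D (D–F#–A) is foreign: the diatonic vii° on degree 7 is D#dim, whereas D comes from E minor. It is labeled bVII.

bVI, bVII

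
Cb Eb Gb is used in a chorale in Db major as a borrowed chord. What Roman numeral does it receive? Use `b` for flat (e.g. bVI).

bVII

The root Cb is the lowered 7th scale degree — diatonically Db major has C there. The diatonic chord on degree 7 would be Cdim (vii°), but Cb–Eb–Gb is the major chord from Db minor. As a borrowed chord it is labeled bVII.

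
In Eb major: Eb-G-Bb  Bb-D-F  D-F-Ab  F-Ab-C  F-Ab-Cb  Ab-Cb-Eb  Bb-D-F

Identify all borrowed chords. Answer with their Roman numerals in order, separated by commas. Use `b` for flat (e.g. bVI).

The diatonic triads in Eb major are Eb, Fm, Gm, Ab, Bb, Cm, Ddim. Of the given chords, Eb–G–Bb = Eb, Bb–D–F = Bb, D–F–Ab = Ddim and F–Ab–C = Fm are diatonic. F–Ab–Cb doesn't fit — on degree 2 Eb major would have Fm (ii). Fdim is the degree-2 chord of Eb minor, so it is the borrowed ii°. But Ab–Cb–Eb is foreign: the diatonic IV on degree 4 is Ab, whereas Abm comes from Eb minor. It is labeled iv.

ii°, iv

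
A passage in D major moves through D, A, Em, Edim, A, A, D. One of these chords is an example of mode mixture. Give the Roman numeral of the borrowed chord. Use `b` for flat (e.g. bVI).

The diatonic triads in D major are D, Em, F#m, G, A, Bm, C#dim. D, A and Em all belong to that set. But Edim (E–G–Bb) is foreign: the diatonic ii on degree 2 is Em, whereas Edim comes from D minor. It is labeled ii°.

ii°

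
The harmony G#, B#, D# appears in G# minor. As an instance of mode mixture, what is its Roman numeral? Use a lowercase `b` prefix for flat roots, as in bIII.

I

G# is scale degree 1 in G# minor. Diatonically G# minor has G#m (i) on that degree; G#–B#–D# is instead the major chord native to G# major, so it takes the label I.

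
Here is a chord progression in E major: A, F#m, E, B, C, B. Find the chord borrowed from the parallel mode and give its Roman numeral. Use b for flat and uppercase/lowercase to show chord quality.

bVI

The diatonic triads in E major are E, F#m, G#m, A, B, C#m, D#dim. A, F#m, E and B all belong to that set. C (C–E–G) doesn't fit — on degree 6 E major would have C#m (vi). C is the degree-6 chord of E minor, so it is the borrowed bVI.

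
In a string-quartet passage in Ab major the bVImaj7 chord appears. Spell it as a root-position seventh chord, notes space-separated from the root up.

bVImaj7 is built on the lowered scale degree 6. In Ab major degree 6 is F; lowered it becomes Fb. In Ab minor the chord on Fb is Fb–Ab–Cb–Eb.

Fb Ab Cb Eb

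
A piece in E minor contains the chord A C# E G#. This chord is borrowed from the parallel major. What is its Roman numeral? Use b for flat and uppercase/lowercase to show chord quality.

The root A is the diatonic 4th degree of E minor; the borrowing shows in the chord quality. Diatonically E minor has Am (iv) on that degree; A–C#–E–G# is instead the major-seventh chord native to E major, so it takes the label IVmaj7.

IVmaj7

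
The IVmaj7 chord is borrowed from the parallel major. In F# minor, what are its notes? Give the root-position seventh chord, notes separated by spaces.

B D# F# A#

The root, B, is scale degree 4 — the same note in F# minor and F# major; only the chord quality changes. In F# major the chord on B is B–D#–F#–A#.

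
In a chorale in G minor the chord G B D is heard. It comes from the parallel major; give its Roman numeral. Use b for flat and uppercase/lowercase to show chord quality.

G is scale degree 1 in G minor. The diatonic chord on degree 1 would be Gm (i), but G–B–D is the major chord from G major. As a borrowed chord it is labeled I.

I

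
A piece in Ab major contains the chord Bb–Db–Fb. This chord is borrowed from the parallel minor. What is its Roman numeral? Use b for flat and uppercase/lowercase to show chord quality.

ii°

The root Bb is the diatonic 2nd degree of Ab major; the borrowing shows in the chord quality. Diatonically Ab major has Bbm (ii) on that degree; Bb–Db–Fb is instead the diminished chord native to Ab minor, so it takes the label ii°.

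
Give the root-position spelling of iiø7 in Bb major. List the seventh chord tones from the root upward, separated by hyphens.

C-Eb-Gb-Bb

iiø7 is built on scale degree 2, which is C in both Bb major and its parallel. Stacking thirds in Bb minor on C gives C–Eb–Gb–Bb.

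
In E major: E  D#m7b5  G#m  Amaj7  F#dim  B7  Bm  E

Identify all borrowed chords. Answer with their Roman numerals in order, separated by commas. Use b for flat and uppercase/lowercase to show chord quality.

ii°, v

E major has the diatonic set E, F#m, G#m, A, B, C#m, D#dim. E, D#m7b5, G#m, Amaj7 and B7 are all diatonic. F#dim (F#–A–C) is not: scale degree 2 in E major carries F#m (ii). In E minor the chord on that degree is F#dim, so here it functions as ii°, borrowed from the parallel minor. But Bm (B–D–F#) is foreign: the diatonic V on degree 5 is B, whereas Bm comes from E minor. It is labeled v.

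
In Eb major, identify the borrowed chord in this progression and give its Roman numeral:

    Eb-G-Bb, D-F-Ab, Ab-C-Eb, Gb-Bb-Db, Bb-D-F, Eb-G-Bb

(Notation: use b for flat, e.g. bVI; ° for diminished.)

bIII

In Eb major the diatonic chords are Eb, Fm, Gm, Ab, Bb, Cm, Ddim. Of the given chords, Eb–G–Bb = Eb, D–F–Ab = Ddim, Ab–C–Eb = Ab and Bb–D–F = Bb are diatonic. But Gb–Bb–Db is foreign: the diatonic iii on degree 3 is Gm, whereas Gb comes from Eb minor. It is labeled bIII.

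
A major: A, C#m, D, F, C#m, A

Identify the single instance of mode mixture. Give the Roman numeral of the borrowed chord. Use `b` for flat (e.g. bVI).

A major has the diatonic set A, Bm, C#m, D, E, F#m, G#dim. A, C#m and D are all diatonic. But F (F–A–C) is foreign: the diatonic vi on degree 6 is F#m, whereas F comes from A minor. It is labeled bVI.

bVI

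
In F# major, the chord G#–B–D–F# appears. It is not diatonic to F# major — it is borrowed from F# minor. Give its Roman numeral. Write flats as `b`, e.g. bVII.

G# is scale degree 2 in F# major. Diatonically F# major has G#m (ii) on that degree; G#–B–D–F# is instead the half-diminished-seventh chord native to F# minor, so it takes the label iiø7.

iiø7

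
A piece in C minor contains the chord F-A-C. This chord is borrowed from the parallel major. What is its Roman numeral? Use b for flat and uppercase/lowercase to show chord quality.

The root F is the diatonic 4th degree of C minor; the borrowing shows in the chord quality. F–A–C is a major chord — the form found in C major, not the diatonic iv (Fm). Borrowed into C minor it is written IV.

IV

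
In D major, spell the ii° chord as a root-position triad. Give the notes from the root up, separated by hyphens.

ii° is built on scale degree 2, which is E in both D major and its parallel. Stacking thirds in D minor on E gives E–G–Bb.

E-G-Bb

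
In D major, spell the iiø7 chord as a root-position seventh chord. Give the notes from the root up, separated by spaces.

The root, E, is scale degree 2 — the same note in D major and D minor; only the chord quality changes. In D minor the chord on E is E–G–Bb–D.

E G Bb D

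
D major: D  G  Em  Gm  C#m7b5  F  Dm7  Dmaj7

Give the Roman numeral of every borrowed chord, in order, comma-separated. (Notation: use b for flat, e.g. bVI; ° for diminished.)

iv, bIII, i7

D major has the diatonic set D, Em, F#m, G, A, Bm, C#dim. Of the given chords, D, G, Em, C#m7b5 and Dmaj7 are diatonic. Gm (G–Bb–D) is not: scale degree 4 in D major carries G (IV). In D minor the chord on that degree is Gm, so here it functions as iv, borrowed from the parallel minor. F (F–A–C) is not: scale degree 3 in D major carries F#m (iii). In D minor the chord on that degree is F, so here it functions as bIII, borrowed from the parallel minor. But Dm7 (D–F–A–C) is foreign: the diatonic I on degree 1 is D, whereas Dm7 comes from D minor. It is labeled i7.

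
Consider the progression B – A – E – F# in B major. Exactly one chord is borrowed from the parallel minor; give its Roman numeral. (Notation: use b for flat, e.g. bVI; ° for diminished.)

The diatonic triads in B major are B, C#m, D#m, E, F#, G#m, A#dim. B, E and F# all belong to that set. But A (A–C#–E) is foreign: the diatonic vii° on degree 7 is A#dim, whereas A comes from B minor. It is labeled bVII.

bVII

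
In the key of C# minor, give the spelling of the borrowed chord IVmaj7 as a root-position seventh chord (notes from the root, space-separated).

F# A# C# E#

The root, F#, is scale degree 4 — the same note in C# minor and C# major; only the chord quality changes. Building the major-seventh chord from the parallel major on F#: F#–A#–C#–E#.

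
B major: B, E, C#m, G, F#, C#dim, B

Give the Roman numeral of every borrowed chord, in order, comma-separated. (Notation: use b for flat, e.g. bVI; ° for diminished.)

The diatonic triads in B major are B, C#m, D#m, E, F#, G#m, A#dim. Of the given chords, B, E, C#m and F# are diatonic. But G (G–B–D) is foreign: the diatonic vi on degree 6 is G#m, whereas G comes from B minor. It is labeled bVI. But C#dim (C#–E–G) is foreign: the diatonic ii on degree 2 is C#m, whereas C#dim comes from B minor. It is labeled ii°.

bVI, ii°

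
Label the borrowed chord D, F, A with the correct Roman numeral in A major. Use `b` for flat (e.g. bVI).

iv

D is scale degree 4 in A major. Diatonically A major has D (IV) on that degree; D–F–A is instead the minor chord native to A minor, so it takes the label iv.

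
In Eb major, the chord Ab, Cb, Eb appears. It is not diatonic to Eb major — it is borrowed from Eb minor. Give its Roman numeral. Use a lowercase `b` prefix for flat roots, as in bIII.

Ab is scale degree 4 in Eb major. Diatonically Eb major has Ab (IV) on that degree; Ab–Cb–Eb is instead the minor chord native to Eb minor, so it takes the label iv.

iv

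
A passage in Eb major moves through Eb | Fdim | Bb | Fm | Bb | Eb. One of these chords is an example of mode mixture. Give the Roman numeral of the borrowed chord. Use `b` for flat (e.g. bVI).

ii°

The diatonic triads in Eb major are Eb, Fm, Gm, Ab, Bb, Cm, Ddim. Of the given chords, Eb, Bb and Fm are diatonic. But Fdim (F–Ab–Cb) is foreign: the diatonic ii on degree 2 is Fm, whereas Fdim comes from Eb minor. It is labeled ii°.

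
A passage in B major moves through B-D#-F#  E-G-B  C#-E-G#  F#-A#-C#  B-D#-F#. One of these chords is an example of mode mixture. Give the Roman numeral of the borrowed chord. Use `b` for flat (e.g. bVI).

In B major the diatonic chords are B, C#m, D#m, E, F#, G#m, A#dim. B–D#–F# = B, C#–E–G# = C#m and F#–A#–C# = F# all belong to that set. E–G–B doesn't fit — on degree 4 B major would have E (IV). Em is the degree-4 chord of B minor, so it is the borrowed iv.

iv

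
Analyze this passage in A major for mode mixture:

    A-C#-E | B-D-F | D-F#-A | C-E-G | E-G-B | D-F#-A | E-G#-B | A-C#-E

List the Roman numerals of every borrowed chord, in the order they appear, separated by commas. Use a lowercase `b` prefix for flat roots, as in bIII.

ii°, bIII, v

The diatonic triads in A major are A, Bm, C#m, D, E, F#m, G#dim. A–C#–E = A, D–F#–A = D and E–G#–B = E all belong to that set. But B–D–F is foreign: the diatonic ii on degree 2 is Bm, whereas Bdim comes from A minor. It is labeled ii°. C–E–G doesn't fit — on degree 3 A major would have C#m (iii). C is the degree-3 chord of A minor, so it is the borrowed bIII. E–G–B is not: scale degree 5 in A major carries E (V). In A minor the chord on that degree is Em, so here it functions as v, borrowed from the parallel minor.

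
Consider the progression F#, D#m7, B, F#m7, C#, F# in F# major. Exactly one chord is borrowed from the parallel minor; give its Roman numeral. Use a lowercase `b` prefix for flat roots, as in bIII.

F# major has the diatonic set F#, G#m, A#m, B, C#, D#m, E#dim. Of the given chords, F#, D#m7, B and C# are diatonic. F#m7 (F#–A–C#–E) is not: scale degree 1 in F# major carries F# (I). In F# minor the chord on that degree is F#m7, so here it functions as i7, borrowed from the parallel minor.

i7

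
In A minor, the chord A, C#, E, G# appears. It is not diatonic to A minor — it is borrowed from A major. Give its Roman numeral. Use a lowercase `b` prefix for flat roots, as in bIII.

Imaj7

The root A is the diatonic 1st degree of A minor; the borrowing shows in the chord quality. Diatonically A minor has Am (i) on that degree; A–C#–E–G# is instead the major-seventh chord native to A major, so it takes the label Imaj7.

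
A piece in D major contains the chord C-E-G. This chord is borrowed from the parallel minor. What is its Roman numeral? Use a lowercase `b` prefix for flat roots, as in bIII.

bVII

The root C is the lowered 7th scale degree — diatonically D major has C# there. The diatonic chord on degree 7 would be C#dim (vii°), but C–E–G is the major chord from D minor. As a borrowed chord it is labeled bVII.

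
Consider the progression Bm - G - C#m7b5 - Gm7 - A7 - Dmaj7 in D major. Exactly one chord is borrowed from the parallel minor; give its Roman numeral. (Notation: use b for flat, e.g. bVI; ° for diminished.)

In D major the diatonic chords are D, Em, F#m, G, A, Bm, C#dim. Bm, G, C#m7b5, A7 and Dmaj7 are all diatonic. Gm7 (G–Bb–D–F) doesn't fit — on degree 4 D major would have G (IV). Gm7 is the degree-4 chord of D minor, so it is the borrowed iv7.

iv7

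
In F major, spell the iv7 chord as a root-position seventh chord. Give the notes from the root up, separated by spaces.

Bb Db F Ab

The root, Bb, is scale degree 4 — the same note in F major and F minor; only the chord quality changes. Stacking thirds in F minor on Bb gives Bb–Db–F–Ab.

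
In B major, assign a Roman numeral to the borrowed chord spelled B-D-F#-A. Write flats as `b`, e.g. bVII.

i7

B is scale degree 1 in B major. The diatonic chord on degree 1 would be B (I), but B–D–F#–A is the minor-seventh chord from B minor. As a borrowed chord it is labeled i7.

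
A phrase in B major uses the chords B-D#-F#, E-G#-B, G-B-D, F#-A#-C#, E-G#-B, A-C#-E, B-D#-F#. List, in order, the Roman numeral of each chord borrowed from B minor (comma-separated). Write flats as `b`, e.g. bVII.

bVI, bVII

B major has the diatonic set B, C#m, D#m, E, F#, G#m, A#dim. B–D#–F# = B, E–G#–B = E and F#–A#–C# = F# are all diatonic. But G–B–D is foreign: the diatonic vi on degree 6 is G#m, whereas G comes from B minor. It is labeled bVI. But A–C#–E is foreign: the diatonic vii° on degree 7 is A#dim, whereas A comes from B minor. It is labeled bVII.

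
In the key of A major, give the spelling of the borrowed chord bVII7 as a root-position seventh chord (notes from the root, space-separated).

bVII7 is built on the lowered scale degree 7. In A major degree 7 is G#; lowered it becomes G. Building the dominant-seventh chord from the parallel minor on G: G–B–D–F.

G B D F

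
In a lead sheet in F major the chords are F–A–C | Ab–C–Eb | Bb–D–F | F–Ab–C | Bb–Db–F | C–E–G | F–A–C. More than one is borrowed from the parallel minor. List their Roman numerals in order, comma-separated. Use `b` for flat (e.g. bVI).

bIII, i, iv

The diatonic triads in F major are F, Gm, Am, Bb, C, Dm, Edim. F–A–C = F, Bb–D–F = Bb and C–E–G = C are all diatonic. Ab–C–Eb doesn't fit — on degree 3 F major would have Am (iii). Ab is the degree-3 chord of F minor, so it is the borrowed bIII. F–Ab–C is not: scale degree 1 in F major carries F (I). In F minor the chord on that degree is Fm, so here it functions as i, borrowed from the parallel minor. Bb–Db–F is not: scale degree 4 in F major carries Bb (IV). In F minor the chord on that degree is Bbm, so here it functions as iv, borrowed from the parallel minor.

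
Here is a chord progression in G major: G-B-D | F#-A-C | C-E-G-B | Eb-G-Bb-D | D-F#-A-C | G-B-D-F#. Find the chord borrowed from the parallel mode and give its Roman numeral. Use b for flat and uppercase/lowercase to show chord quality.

bVImaj7

In G major the diatonic chords are G, Am, Bm, C, D, Em, F#dim. Of the given chords, G–B–D = G, F#–A–C = F#dim, C–E–G–B = Cmaj7, D–F#–A–C = D7 and G–B–D–F# = Gmaj7 are diatonic. But Eb–G–Bb–D is foreign: the diatonic vi on degree 6 is Em, whereas Ebmaj7 comes from G minor. It is labeled bVImaj7.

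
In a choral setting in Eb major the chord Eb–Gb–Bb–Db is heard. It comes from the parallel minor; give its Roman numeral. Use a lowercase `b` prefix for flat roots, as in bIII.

The root Eb is the diatonic 1st degree of Eb major; the borrowing shows in the chord quality. Eb–Gb–Bb–Db is a minor-seventh chord — the form found in Eb minor, not the diatonic I (Eb). Borrowed into Eb major it is written i7.

i7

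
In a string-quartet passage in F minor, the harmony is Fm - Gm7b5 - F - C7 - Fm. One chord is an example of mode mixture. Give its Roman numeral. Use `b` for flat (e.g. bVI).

F minor has the diatonic set Fm, Gdim, Ab, Bbm, C, Db, Eb (with V from harmonic minor). Fm, Gm7b5 and C7 all belong to that set. But F (F–A–C) is foreign: the diatonic i on degree 1 is Fm, whereas F comes from F major. It is labeled I.

I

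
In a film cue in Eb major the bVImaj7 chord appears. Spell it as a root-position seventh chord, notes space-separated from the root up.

The root of bVImaj7 is the lowered 6th degree: C becomes Cb. Stacking thirds in Eb minor on Cb gives Cb–Eb–Gb–Bb.

Cb Eb Gb Bb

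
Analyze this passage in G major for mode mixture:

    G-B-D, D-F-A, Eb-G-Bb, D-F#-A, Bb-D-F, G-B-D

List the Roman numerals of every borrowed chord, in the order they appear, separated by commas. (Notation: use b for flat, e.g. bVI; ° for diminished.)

v, bVI, bIII

In G major the diatonic chords are G, Am, Bm, C, D, Em, F#dim. G–B–D = G and D–F#–A = D both belong to that set. D–F–A doesn't fit — on degree 5 G major would have D (V). Dm is the degree-5 chord of G minor, so it is the borrowed v. But Eb–G–Bb is foreign: the diatonic vi on degree 6 is Em, whereas Eb comes from G minor. It is labeled bVI. Bb–D–F doesn't fit — on degree 3 G major would have Bm (iii). Bb is the degree-3 chord of G minor, so it is the borrowed bIII.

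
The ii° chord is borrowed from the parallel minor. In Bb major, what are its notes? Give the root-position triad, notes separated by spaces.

C Eb Gb

The root, C, is scale degree 2 — the same note in Bb major and Bb minor; only the chord quality changes. Stacking thirds in Bb minor on C gives C–Eb–Gb.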